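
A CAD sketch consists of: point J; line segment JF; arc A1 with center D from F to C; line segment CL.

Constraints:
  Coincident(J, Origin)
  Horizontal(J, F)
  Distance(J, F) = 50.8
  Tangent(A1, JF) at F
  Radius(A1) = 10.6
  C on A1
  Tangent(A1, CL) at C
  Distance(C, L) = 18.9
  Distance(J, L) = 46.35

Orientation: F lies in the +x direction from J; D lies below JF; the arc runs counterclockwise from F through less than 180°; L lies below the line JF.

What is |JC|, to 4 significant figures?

41.31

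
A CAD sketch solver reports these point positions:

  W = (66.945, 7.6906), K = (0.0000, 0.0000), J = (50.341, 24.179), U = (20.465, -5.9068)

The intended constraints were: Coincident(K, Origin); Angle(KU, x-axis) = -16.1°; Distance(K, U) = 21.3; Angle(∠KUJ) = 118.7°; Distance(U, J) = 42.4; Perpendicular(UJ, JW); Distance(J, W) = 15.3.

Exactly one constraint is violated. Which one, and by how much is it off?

Distance(J, W) = 15.3 — off by 8.10.

K = (0.00, 0.00) ✓; KU at -16.10° ✓; |KU| = 21.30 ✓; ∠KUJ = 118.7° ✓; |UJ| = 42.40 ✓; ∠(UJ, JW) = 90.00° ✓; |JW| = 23.40 ✗.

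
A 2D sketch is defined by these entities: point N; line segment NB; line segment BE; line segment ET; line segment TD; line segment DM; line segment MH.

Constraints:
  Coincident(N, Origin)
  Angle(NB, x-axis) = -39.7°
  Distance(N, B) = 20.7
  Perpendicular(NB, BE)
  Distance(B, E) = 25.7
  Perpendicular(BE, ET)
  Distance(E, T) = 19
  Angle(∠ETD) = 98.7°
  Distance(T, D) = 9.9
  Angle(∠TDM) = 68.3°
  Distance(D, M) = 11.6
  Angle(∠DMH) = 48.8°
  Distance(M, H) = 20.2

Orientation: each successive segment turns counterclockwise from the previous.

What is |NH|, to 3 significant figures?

30.7

N is at the origin; NB runs at -39.7° with length 20.7, so B = (15.9, -13.2). NB ⟂ BE, so BE runs at 50.3°; with |BE| = 25.7, E = (32.3, 6.55). BE is perpendicular to ET, so ET runs at 140°; with |ET| = 19.0, T = (17.7, 18.7). ∠ETD = 98.7° gives TD at -138° from the x-axis; with |TD| = 9.9, D = (10.3, 12.1). ∠TDM = 68.3° gives DM at -26.7° from the x-axis; with |DM| = 11.6, M = (20.7, 6.90). ∠DMH = 48.8° gives MH at 104° from the x-axis; with |MH| = 20.2, H = (15.6, 26.5). Then |NH| = |H − N| = 30.7.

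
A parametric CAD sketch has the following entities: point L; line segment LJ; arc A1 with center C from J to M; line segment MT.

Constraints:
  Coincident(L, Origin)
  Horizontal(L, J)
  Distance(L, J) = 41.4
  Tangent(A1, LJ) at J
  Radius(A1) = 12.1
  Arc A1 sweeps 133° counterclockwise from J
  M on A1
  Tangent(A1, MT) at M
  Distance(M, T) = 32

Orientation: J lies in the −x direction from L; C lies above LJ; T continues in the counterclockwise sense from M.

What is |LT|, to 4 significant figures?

69.79

On A1, J sits at bearing -90° from C; a 133° counterclockwise sweep puts M at bearing 43°, so M = C + 12.1·(cos 43°, sin 43°) = (-32.55, 20.35). Tangency of A1 to MT means the radius CM is perpendicular to MT, so MT runs along (−sin 43°, cos 43°); with |MT| = 32.0, T = (-54.37, 43.76). Then |LT| = |T − L| = 69.79.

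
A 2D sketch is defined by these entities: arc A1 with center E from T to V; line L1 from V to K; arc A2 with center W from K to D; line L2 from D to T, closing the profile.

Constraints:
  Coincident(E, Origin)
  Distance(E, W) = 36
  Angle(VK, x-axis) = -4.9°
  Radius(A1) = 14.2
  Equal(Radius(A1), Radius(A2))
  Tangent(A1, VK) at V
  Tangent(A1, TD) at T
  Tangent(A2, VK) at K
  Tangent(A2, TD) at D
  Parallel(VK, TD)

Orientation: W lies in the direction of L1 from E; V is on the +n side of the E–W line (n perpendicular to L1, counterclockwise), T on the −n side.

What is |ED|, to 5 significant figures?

38.699

Tangency of A1 to both parallel lines with radius 14.2 puts V and T at E ± 14.2·n: V = (1.2129, 14.148), T = (-1.2129, -14.148). Equal radii place K and D the same way about W: K = W + 14.2·n = (37.081, 11.073), D = W − 14.2·n = (34.656, -17.223). Then |ED| = |D − E| = 38.699.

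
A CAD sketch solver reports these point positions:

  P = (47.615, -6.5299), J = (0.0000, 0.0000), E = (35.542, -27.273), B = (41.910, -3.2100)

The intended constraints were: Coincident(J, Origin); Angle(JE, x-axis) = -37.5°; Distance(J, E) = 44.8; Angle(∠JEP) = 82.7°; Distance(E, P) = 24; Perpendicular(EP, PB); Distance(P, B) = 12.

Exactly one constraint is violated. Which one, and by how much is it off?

Distance(P, B) = 12 — off by 5.40.

J = (0.00, 0.00) ✓; JE at -37.50° ✓; |JE| = 44.80 ✓; ∠JEP = 82.70° ✓; |EP| = 24.00 ✓; ∠(EP, PB) = 90.00° ✓; |PB| = 6.601 ✗.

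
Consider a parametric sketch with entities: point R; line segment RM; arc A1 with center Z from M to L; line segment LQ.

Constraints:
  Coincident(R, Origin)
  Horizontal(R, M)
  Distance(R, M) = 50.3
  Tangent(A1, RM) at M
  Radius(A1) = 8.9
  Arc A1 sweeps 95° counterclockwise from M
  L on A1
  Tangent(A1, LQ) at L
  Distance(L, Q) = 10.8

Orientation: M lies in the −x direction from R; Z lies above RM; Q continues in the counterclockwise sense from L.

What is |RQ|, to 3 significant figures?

47.0

On A1, M sits at bearing -90° from Z; a 95° counterclockwise sweep puts L at bearing 5°, so L = Z + 8.9·(cos 5°, sin 5°) = (-41.4, 9.68). The tangent condition forces ZL to be normal to LQ, so LQ runs along (−sin 5°, cos 5°); with |LQ| = 10.8, Q = (-42.4, 20.4). Then |RQ| = |Q − R| = 47.0.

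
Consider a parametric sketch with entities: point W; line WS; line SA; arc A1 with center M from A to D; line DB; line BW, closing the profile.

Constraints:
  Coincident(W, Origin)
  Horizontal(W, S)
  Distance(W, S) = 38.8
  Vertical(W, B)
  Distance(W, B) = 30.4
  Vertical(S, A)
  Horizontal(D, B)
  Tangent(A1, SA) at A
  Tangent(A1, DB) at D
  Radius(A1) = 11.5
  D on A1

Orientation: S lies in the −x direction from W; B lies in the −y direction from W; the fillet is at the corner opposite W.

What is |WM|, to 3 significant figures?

33.2

W is at the origin; W and S share the same y with |WS| = 38.8 and S on the −x side, so S = (-38.8, 0.00). W and B share the same x with |WB| = 30.4 and B on the −y side, so B = (0.00, -30.4). The virtual corner opposite W is at (-38.8, -30.4). The tangent condition forces MA to be normal to SA and the tangent condition forces MD to be normal to DB, with radius 11.5, so the center M sits 11.5 in from both sides at M = (-27.3, -18.9). Then |WM| = |M − W| = 33.2.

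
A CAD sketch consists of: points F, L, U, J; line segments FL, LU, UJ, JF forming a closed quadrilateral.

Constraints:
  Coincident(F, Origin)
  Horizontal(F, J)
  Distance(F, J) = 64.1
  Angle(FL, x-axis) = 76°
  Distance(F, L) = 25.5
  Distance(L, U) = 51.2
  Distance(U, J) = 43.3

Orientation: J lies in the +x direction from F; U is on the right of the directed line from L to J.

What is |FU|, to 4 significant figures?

34.78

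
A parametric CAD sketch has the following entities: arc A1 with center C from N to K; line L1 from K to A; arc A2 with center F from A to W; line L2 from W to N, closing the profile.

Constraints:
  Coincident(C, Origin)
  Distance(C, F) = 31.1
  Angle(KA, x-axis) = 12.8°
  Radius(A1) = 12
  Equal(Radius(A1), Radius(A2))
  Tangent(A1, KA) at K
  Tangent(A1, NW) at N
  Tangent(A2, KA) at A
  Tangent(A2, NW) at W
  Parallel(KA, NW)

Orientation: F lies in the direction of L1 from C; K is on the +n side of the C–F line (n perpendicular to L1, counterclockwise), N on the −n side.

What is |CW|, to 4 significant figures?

33.33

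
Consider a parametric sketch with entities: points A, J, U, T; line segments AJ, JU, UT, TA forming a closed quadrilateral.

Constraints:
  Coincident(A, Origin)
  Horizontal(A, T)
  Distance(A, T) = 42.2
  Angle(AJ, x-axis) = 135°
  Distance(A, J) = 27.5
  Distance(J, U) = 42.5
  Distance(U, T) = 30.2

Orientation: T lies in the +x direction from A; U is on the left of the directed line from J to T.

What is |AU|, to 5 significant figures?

32.601

A is at the origin; A and T share the same y with |AT| = 42.2 and T in +x, so T = (42.2, 0). AJ runs at 135.0° with |AJ| = 27.5, so J = (-19.445, 19.445). U is determined by |JU| = 42.5 and |UT| = 30.2 together: it lies at the intersection of circle(J, 42.5) and circle(T, 30.2). With |JT| = 64.640, the foot of the radical line on JT is 39.237 from J and the perpendicular offset is √(42.5² − 39.237²) = 16.332. Taking the left-of-JT solution: U = (22.887, 23.217).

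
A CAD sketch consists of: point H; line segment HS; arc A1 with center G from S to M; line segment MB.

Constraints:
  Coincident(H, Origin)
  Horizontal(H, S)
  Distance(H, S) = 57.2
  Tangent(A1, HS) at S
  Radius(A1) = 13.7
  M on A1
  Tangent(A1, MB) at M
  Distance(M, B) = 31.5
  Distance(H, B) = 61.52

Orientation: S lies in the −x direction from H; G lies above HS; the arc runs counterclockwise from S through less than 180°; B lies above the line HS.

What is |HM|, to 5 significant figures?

45.462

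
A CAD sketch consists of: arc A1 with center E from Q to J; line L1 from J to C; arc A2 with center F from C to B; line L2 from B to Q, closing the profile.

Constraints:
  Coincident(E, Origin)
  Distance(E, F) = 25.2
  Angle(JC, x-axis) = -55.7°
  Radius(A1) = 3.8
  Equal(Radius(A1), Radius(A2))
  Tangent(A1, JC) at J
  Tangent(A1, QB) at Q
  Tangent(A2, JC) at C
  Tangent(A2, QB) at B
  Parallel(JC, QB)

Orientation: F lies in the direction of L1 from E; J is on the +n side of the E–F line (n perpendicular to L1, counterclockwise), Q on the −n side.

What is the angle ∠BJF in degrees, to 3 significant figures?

8.21°

Tangency of A1 to both parallel lines with radius 3.8 puts J and Q at E ± 3.8·n: J = (3.14, 2.14), Q = (-3.14, -2.14). Equal radii place C and B the same way about F: C = F + 3.8·n = (17.3, -18.7), B = F − 3.8·n = (11.1, -23.0). Then cos ∠BJF = JB·JF / (|JB||JF|), giving 8.21°.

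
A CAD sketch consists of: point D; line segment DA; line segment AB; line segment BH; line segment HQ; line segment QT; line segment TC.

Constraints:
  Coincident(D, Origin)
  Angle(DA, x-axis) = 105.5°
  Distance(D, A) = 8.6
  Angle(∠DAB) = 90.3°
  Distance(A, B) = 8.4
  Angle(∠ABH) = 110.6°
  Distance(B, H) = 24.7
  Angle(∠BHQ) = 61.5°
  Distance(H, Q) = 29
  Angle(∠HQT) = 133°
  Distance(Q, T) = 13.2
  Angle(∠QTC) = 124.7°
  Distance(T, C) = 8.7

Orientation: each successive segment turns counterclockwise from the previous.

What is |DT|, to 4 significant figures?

19.18

D is at the origin; DA runs at 105.5° with length 8.6, so A = (-2.298, 8.287). ∠DAB = 90.3° gives AB at -164.8° from the x-axis; with |AB| = 8.4, B = (-10.40, 6.085). ∠ABH = 110.6° gives BH at -95.40° from the x-axis; with |BH| = 24.7, H = (-12.73, -18.51). ∠BHQ = 61.5° gives HQ at 23.10° from the x-axis; with |HQ| = 29.0, Q = (13.95, -7.128). ∠HQT = 133.0° gives QT at 70.10° from the x-axis; with |QT| = 13.2, T = (18.44, 5.284). Then |DT| = |T − D| = 19.18.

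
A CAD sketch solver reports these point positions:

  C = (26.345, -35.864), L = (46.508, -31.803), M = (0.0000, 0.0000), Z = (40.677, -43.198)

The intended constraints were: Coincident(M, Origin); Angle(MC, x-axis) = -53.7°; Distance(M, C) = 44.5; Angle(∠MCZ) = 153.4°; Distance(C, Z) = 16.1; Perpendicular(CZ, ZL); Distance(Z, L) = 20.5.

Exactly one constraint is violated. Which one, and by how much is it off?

Distance(Z, L) = 20.5 — off by 7.70.

M = (0.00, 0.00) ✓; MC at -53.70° ✓; |MC| = 44.50 ✓; ∠MCZ = 153.4° ✓; |CZ| = 16.10 ✓; ∠(CZ, ZL) = 90.00° ✓; |ZL| = 12.80 ✗.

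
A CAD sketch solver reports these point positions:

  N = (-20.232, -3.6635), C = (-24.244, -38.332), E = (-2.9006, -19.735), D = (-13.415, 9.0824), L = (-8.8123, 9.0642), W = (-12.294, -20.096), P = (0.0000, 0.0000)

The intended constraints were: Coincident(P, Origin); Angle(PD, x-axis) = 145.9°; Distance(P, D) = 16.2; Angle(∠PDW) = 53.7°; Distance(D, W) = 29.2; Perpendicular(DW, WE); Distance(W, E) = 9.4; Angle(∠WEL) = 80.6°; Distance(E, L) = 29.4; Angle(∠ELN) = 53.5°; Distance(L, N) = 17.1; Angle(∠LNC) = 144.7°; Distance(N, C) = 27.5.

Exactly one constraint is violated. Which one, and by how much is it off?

Distance(N, C) = 27.5 — off by 7.40.

P = (0.00, 0.00) ✓; PD at 145.9° ✓; |PD| = 16.20 ✓; ∠PDW = 53.70° ✓; |DW| = 29.20 ✓; ∠(DW, WE) = 90.00° ✓; |WE| = 9.400 ✓; ∠WEL = 80.60° ✓; |EL| = 29.40 ✓; ∠ELN = 53.50° ✓; |LN| = 17.10 ✓; ∠LNC = 144.7° ✓; |NC| = 34.90 ✗.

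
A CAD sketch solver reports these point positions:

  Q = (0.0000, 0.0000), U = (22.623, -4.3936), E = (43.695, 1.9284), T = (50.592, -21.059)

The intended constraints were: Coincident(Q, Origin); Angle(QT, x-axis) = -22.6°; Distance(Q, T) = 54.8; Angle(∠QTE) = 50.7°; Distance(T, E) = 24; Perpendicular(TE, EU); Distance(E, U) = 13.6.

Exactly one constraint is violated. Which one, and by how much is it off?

Distance(E, U) = 13.6 — off by 8.40.

Q = (0.00, 0.00) ✓; QT at -22.60° ✓; |QT| = 54.80 ✓; ∠QTE = 50.70° ✓; |TE| = 24.00 ✓; ∠(TE, EU) = 90.00° ✓; |EU| = 22.00 ✗.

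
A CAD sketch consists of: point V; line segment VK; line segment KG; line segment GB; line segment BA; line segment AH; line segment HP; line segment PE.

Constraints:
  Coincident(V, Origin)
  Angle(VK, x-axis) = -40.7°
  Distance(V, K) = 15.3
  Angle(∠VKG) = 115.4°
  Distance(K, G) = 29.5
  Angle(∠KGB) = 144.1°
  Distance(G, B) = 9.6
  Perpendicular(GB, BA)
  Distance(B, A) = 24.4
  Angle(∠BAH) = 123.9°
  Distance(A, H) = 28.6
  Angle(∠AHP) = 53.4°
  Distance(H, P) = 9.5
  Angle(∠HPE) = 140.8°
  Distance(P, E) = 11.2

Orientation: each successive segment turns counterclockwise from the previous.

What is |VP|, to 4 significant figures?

7.563

V is at the origin; VK runs at -40.7° with length 15.3, so K = (11.60, -9.977). ∠VKG = 115.4° gives KG at 23.90° from the x-axis; with |KG| = 29.5, G = (38.57, 1.975). ∠KGB = 144.1° gives GB at 59.80° from the x-axis; with |GB| = 9.6, B = (43.40, 10.27). GB ⟂ BA, so BA runs at 149.8°; with |BA| = 24.4, A = (22.31, 22.55). ∠BAH = 123.9° gives AH at -154.1° from the x-axis; with |AH| = 28.6, H = (-3.417, 10.05). ∠AHP = 53.4° gives HP at -27.50° from the x-axis; with |HP| = 9.5, P = (5.010, 5.666). Then |VP| = |P − V| = 7.563.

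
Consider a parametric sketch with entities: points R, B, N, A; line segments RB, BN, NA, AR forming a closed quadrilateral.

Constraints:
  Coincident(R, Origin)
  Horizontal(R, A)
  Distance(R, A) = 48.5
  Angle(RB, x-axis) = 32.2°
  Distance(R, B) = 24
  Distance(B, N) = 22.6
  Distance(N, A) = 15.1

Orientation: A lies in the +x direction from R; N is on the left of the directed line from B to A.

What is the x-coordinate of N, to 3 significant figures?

42.9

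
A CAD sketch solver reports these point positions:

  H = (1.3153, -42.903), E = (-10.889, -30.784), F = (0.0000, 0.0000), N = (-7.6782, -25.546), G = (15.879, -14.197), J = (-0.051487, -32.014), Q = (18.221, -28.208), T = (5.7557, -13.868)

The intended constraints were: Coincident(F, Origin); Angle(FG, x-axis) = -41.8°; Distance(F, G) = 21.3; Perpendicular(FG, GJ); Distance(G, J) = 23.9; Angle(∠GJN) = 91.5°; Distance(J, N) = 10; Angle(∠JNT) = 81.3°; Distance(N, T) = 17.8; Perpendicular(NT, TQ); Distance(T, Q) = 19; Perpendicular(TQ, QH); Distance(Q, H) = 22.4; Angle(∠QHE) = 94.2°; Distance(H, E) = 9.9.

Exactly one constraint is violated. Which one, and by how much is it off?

Distance(H, E) = 9.9 — off by 7.30.

F = (0.00, 0.00) ✓; FG at -41.80° ✓; |FG| = 21.30 ✓; ∠(FG, GJ) = 90.00° ✓; |GJ| = 23.90 ✓; ∠GJN = 91.50° ✓; |JN| = 10.00 ✓; ∠JNT = 81.30° ✓; |NT| = 17.80 ✓; ∠(NT, TQ) = 90.00° ✓; |TQ| = 19.00 ✓; ∠(TQ, QH) = 90.00° ✓; |QH| = 22.40 ✓; ∠QHE = 94.20° ✓; |HE| = 17.20 ✗.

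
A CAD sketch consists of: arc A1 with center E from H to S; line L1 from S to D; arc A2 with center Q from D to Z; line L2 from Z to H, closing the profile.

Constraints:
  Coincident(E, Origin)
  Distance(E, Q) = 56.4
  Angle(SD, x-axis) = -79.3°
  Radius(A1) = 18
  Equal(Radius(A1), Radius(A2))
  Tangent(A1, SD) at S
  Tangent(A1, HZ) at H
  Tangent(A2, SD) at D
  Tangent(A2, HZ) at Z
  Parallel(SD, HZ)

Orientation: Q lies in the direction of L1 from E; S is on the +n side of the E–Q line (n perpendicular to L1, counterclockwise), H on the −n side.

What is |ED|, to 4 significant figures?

59.20

The slot axis is L1's direction at -79.3°, so u = (cos -79.3°, sin -79.3°) = (0.1857, -0.9826) and n = (−sin -79.3°, cos -79.3°) = (0.9826, 0.1857). E is at the origin and Q lies 56.4 along u from E, so Q = 56.4·u = (10.47, -55.42). Tangency of A1 to both parallel lines with radius 18.0 puts S and H at E ± 18.0·n: S = (17.69, 3.342), H = (-17.69, -3.342). Equal radii place D and Z the same way about Q: D = Q + 18.0·n = (28.16, -52.08), Z = Q − 18.0·n = (-7.215, -58.76). Then |ED| = |D − E| = 59.20.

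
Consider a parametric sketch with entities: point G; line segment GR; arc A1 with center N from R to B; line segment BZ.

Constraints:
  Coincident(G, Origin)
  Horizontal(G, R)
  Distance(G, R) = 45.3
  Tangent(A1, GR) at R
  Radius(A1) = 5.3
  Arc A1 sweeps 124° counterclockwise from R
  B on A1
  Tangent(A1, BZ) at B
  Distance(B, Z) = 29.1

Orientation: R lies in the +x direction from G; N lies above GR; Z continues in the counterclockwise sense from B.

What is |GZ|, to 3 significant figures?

46.5

On A1, R sits at bearing -90° from N; a 124° counterclockwise sweep puts B at bearing 34°, so B = N + 5.3·(cos 34°, sin 34°) = (49.7, 8.26). A1 meets BZ tangentially, so NB is at right angles to BZ, so BZ runs along (−sin 34°, cos 34°); with |BZ| = 29.1, Z = (33.4, 32.4). Then |GZ| = |Z − G| = 46.5.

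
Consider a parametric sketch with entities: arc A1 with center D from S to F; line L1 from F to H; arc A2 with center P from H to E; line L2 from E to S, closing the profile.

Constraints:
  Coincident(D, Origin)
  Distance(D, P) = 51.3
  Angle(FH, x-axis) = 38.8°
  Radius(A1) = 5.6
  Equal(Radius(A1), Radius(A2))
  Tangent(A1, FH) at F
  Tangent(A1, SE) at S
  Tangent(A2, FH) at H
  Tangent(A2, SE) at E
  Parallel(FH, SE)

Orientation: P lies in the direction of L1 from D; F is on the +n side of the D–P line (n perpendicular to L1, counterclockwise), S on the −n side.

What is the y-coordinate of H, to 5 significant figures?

36.509

The slot axis is L1's direction at 38.8°, so u = (cos 38.8°, sin 38.8°) = (0.77934, 0.62660) and n = (−sin 38.8°, cos 38.8°) = (-0.62660, 0.77934). D is at the origin and P lies 51.3 along u from D, so P = 51.3·u = (39.980, 32.145). Tangency of A1 to both parallel lines with radius 5.6 puts F and S at D ± 5.6·n: F = (-3.5090, 4.3643), S = (3.5090, -4.3643). Equal radii place H and E the same way about P: H = P + 5.6·n = (36.471, 36.509), E = P − 5.6·n = (43.489, 27.780). So H.y = 36.509.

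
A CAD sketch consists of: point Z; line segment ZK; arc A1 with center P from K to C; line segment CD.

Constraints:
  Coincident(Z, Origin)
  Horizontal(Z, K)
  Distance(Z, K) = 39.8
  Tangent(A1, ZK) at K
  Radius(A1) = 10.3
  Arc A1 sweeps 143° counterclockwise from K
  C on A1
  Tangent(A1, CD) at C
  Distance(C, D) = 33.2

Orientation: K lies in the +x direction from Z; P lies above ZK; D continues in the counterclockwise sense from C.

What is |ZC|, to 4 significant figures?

49.59

Z is at the origin; ZK is horizontal with |ZK| = 39.8 and K on the +x side, so K = (39.80, 0.000). A1 meets ZK tangentially, so PK is at right angles to ZK, so P = K + (0, 10.3) = (39.80, 10.30). On A1, K sits at bearing -90° from P; a 143° counterclockwise sweep puts C at bearing 53°, so C = P + 10.3·(cos 53°, sin 53°) = (46.00, 18.53). Then |ZC| = |C − Z| = 49.59.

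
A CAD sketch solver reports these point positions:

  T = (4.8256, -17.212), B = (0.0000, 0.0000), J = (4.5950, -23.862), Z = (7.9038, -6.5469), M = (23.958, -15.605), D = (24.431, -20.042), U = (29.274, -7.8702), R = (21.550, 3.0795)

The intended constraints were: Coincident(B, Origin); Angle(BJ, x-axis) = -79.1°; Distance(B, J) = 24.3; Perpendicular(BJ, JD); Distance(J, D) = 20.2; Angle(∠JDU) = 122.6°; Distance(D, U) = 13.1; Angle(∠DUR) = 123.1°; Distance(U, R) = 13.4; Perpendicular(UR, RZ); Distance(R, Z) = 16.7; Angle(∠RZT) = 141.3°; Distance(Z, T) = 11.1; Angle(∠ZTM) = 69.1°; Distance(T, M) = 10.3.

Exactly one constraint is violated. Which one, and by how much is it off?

Distance(T, M) = 10.3 — off by 8.90.

B = (0.00, 0.00) ✓; BJ at -79.10° ✓; |BJ| = 24.30 ✓; ∠(BJ, JD) = 90.00° ✓; |JD| = 20.20 ✓; ∠JDU = 122.6° ✓; |DU| = 13.10 ✓; ∠DUR = 123.1° ✓; |UR| = 13.40 ✓; ∠(UR, RZ) = 90.00° ✓; |RZ| = 16.70 ✓; ∠RZT = 141.3° ✓; |ZT| = 11.10 ✓; ∠ZTM = 69.10° ✓; |TM| = 19.20 ✗.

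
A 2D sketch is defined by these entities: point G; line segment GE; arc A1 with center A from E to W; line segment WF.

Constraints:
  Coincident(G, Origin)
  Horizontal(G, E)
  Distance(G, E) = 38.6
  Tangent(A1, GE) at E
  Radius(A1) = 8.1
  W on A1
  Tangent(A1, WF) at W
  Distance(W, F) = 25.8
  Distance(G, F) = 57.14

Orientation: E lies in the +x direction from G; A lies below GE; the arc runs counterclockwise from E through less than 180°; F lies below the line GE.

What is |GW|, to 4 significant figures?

34.16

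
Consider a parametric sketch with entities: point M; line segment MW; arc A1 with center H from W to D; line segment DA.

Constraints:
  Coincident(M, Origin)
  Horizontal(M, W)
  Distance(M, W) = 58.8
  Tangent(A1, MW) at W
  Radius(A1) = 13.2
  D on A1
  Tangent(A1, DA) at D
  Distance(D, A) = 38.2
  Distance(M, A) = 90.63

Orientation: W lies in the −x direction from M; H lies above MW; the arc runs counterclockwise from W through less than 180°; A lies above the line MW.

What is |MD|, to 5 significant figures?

54.070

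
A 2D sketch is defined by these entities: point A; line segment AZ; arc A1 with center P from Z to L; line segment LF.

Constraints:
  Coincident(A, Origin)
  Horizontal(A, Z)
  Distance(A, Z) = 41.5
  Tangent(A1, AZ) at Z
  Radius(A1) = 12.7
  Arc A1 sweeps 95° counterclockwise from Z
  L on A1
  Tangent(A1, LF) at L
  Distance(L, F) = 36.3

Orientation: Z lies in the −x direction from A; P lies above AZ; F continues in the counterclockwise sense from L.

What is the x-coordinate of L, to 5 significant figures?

-28.848

A1 meets AZ tangentially, so PZ is at right angles to AZ, so P = Z + (0, 12.7) = (-41.500, 12.700). On A1, Z sits at bearing -90° from P; a 95° counterclockwise sweep puts L at bearing 5°, so L = P + 12.7·(cos 5°, sin 5°) = (-28.848, 13.807). So L.x = -28.848.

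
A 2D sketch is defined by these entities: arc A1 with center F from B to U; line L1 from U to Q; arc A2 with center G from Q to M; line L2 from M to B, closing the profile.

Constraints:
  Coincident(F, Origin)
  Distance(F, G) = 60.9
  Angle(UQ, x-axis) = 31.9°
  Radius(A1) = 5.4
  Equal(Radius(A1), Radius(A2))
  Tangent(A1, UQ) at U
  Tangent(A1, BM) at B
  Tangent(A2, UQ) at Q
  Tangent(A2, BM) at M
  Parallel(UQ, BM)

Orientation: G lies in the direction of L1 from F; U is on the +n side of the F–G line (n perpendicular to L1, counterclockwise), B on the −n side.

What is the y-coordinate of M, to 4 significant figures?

27.60

Tangency of A1 to both parallel lines with radius 5.4 puts U and B at F ± 5.4·n: U = (-2.854, 4.584), B = (2.854, -4.584). Equal radii place Q and M the same way about G: Q = G + 5.4·n = (48.85, 36.77), M = G − 5.4·n = (54.56, 27.60). So M.y = 27.60.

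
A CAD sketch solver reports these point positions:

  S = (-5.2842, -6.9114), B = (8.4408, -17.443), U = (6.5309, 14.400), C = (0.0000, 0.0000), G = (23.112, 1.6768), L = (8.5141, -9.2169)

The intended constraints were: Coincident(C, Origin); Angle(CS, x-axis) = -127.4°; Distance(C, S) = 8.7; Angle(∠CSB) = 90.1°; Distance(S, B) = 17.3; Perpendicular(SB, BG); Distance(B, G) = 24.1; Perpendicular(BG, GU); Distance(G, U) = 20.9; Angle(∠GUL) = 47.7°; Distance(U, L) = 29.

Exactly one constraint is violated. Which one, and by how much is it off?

Distance(U, L) = 29 — off by 5.30.

C = (0.00, 0.00) ✓; CS at -127.4° ✓; |CS| = 8.700 ✓; ∠CSB = 90.10° ✓; |SB| = 17.30 ✓; ∠(SB, BG) = 90.00° ✓; |BG| = 24.10 ✓; ∠(BG, GU) = 90.00° ✓; |GU| = 20.90 ✓; ∠GUL = 47.70° ✓; |UL| = 23.70 ✗.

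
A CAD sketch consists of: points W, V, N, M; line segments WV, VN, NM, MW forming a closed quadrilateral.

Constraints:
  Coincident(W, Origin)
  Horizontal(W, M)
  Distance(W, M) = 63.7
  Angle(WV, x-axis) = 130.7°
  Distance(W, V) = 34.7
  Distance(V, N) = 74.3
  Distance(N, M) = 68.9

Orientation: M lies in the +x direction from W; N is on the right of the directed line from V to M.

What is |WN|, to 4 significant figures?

42.04

Checks: |VN| = 74.30 ✓; |NM| = 68.90 ✓.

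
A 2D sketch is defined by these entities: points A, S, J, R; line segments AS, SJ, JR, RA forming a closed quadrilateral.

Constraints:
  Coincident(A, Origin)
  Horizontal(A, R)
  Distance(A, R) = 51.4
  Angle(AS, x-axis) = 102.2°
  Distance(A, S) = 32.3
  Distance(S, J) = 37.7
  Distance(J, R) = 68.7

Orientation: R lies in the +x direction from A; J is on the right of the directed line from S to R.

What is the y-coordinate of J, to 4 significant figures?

-4.691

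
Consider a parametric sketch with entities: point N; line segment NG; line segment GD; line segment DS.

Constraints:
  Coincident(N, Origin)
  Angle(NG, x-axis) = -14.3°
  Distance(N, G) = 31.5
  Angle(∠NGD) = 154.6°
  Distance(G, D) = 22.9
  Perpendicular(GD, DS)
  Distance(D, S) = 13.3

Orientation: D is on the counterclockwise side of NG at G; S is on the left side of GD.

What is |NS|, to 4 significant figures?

51.36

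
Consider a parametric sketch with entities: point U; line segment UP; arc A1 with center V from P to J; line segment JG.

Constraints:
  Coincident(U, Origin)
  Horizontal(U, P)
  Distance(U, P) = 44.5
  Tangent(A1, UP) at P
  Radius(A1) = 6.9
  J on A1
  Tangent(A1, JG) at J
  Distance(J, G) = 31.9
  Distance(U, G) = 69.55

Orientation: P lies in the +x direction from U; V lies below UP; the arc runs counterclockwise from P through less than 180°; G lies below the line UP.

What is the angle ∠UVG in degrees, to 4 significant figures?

126.4°

Checks: |VJ| = 6.900 ✓; ∠(VJ, JG) = 90.00° ✓; |JG| = 31.90 ✓; |UG| = 69.55 ✓.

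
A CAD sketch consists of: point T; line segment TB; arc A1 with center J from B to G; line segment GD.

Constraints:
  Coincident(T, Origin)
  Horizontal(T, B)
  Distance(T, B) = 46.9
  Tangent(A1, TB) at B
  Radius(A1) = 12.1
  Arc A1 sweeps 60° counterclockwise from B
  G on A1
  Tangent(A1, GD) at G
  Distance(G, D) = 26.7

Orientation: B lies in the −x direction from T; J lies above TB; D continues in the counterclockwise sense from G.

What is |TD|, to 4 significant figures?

37.19

T is at the origin; TB is horizontal with |TB| = 46.9 and B on the −x side, so B = (-46.90, 0.000). Since A1 is tangent to TB there, JB ⟂ TB, so J = B + (0, 12.1) = (-46.90, 12.10). On A1, B sits at bearing -90° from J; a 60° counterclockwise sweep puts G at bearing -30°, so G = J + 12.1·(cos -30°, sin -30°) = (-36.42, 6.050). A1 meets GD tangentially, so JG is at right angles to GD, so GD runs along (−sin -30°, cos -30°); with |GD| = 26.7, D = (-23.07, 29.17). Then |TD| = |D − T| = 37.19.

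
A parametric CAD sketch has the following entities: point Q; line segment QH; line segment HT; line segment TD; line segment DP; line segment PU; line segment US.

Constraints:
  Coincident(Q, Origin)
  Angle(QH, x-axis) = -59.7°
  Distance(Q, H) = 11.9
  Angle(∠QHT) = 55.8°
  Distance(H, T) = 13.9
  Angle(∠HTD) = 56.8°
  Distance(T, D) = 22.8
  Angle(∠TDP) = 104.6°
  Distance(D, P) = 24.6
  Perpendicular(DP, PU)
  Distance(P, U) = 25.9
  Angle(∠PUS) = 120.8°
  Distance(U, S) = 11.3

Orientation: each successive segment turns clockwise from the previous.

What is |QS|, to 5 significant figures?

27.180

The perpendicularity gives PU at right angles to DP, so PU runs at -112.50°; with |PU| = 25.9, U = (18.705, -24.487). ∠PUS = 120.8° gives US at -171.70° from the x-axis; with |US| = 11.3, S = (7.5235, -26.118). Then |QS| = |S − Q| = 27.180.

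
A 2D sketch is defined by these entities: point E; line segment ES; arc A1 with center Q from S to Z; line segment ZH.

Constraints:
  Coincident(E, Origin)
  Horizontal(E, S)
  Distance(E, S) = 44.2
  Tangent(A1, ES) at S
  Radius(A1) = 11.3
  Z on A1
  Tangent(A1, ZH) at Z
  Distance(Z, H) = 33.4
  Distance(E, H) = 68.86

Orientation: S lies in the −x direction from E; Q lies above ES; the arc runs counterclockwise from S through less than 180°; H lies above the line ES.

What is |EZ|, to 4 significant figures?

38.44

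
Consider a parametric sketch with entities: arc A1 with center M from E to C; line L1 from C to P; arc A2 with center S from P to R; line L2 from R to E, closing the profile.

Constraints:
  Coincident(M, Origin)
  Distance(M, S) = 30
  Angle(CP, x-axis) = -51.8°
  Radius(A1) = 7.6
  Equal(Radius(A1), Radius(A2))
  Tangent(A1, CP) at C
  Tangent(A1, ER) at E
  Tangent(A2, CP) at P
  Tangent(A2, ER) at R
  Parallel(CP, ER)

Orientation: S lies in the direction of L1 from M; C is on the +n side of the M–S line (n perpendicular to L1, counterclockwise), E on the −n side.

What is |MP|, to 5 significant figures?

30.948

The slot axis is L1's direction at -51.8°, so u = (cos -51.8°, sin -51.8°) = (0.61841, -0.78586) and n = (−sin -51.8°, cos -51.8°) = (0.78586, 0.61841). M is at the origin and S lies 30.0 along u from M, so S = 30.0·u = (18.552, -23.576). Tangency of A1 to both parallel lines with radius 7.6 puts C and E at M ± 7.6·n: C = (5.9725, 4.6999), E = (-5.9725, -4.6999). Equal radii place P and R the same way about S: P = S + 7.6·n = (24.525, -18.876), R = S − 7.6·n = (12.580, -28.276). Then |MP| = |P − M| = 30.948.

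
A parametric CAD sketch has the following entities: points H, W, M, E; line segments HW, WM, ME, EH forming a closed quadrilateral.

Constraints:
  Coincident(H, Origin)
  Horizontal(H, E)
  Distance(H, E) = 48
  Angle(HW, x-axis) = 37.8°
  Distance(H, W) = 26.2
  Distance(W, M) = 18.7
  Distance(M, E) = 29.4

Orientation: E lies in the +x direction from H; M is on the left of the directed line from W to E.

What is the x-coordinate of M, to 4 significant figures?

35.99

Checks: |WM| = 18.70 ✓; |ME| = 29.40 ✓.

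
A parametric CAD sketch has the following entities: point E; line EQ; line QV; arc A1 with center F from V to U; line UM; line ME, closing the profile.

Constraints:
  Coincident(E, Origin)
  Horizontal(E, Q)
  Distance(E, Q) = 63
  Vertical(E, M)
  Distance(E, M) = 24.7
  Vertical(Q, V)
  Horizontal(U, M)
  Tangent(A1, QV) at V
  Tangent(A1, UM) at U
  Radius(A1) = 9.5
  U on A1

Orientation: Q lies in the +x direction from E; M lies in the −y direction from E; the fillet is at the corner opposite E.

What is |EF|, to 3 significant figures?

55.6

EM is vertical with |EM| = 24.7 and M on the −y side, so M = (0.00, -24.7). The virtual corner opposite E is at (63.0, -24.7). Since A1 is tangent to QV there, FV ⟂ QV and A1 meets UM tangentially, so FU is at right angles to UM, with radius 9.5, so the center F sits 9.5 in from both sides at F = (53.5, -15.2). Then |EF| = |F − E| = 55.6.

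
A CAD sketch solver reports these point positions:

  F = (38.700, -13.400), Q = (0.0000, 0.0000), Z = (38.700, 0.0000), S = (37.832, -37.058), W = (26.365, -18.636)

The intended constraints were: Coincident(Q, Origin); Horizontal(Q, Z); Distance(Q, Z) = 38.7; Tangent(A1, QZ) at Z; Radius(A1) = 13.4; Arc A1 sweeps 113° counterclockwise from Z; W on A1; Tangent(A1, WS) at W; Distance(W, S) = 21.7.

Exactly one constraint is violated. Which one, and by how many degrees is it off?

Tangent(A1, WS) at W — off by 8.90°.

Q = (0.00, 0.00) ✓; Q.y = 0.00, Z.y = 0.00 ✓; |QZ| = 38.70 ✓; ∠(FZ, ZQ) = 90.00° ✓; |FZ| = 13.40 ✓; bearing(F→W) − bearing(F→Z) = 113.0° ✓; |FW| = 13.40 ✓; ∠(FW, WS) = 81.10° ✗; |WS| = 21.70 ✓.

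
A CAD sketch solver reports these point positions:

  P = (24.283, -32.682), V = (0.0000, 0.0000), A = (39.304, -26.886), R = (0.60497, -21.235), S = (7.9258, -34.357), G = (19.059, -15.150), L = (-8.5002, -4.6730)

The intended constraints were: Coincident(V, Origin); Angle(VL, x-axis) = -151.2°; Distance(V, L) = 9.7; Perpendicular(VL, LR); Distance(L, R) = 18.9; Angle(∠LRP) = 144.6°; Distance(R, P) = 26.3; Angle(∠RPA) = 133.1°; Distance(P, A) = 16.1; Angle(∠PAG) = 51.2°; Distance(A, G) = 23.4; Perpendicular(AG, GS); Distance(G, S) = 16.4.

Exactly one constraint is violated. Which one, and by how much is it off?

Distance(G, S) = 16.4 — off by 5.80.

V = (0.00, 0.00) ✓; VL at -151.2° ✓; |VL| = 9.700 ✓; ∠(VL, LR) = 90.00° ✓; |LR| = 18.90 ✓; ∠LRP = 144.6° ✓; |RP| = 26.30 ✓; ∠RPA = 133.1° ✓; |PA| = 16.10 ✓; ∠PAG = 51.20° ✓; |AG| = 23.40 ✓; ∠(AG, GS) = 90.00° ✓; |GS| = 22.20 ✗.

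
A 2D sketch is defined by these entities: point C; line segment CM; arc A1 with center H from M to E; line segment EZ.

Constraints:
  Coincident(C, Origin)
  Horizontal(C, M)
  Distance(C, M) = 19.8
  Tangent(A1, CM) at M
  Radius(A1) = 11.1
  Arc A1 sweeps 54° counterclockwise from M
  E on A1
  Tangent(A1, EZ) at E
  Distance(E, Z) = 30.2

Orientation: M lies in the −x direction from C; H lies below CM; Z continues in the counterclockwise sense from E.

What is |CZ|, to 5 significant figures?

54.833

C is at the origin; C and M share the same y with |CM| = 19.8 and M on the −x side, so M = (-19.800, 0.0000). Since A1 is tangent to CM there, HM ⟂ CM, so H = M + (0, -11.1) = (-19.800, -11.100). On A1, M sits at bearing 90° from H; a 54° counterclockwise sweep puts E at bearing 144°, so E = H + 11.1·(cos 144°, sin 144°) = (-28.780, -4.5756). Tangency of A1 to EZ means the radius HE is perpendicular to EZ, so EZ runs along (−sin 144°, cos 144°); with |EZ| = 30.2, Z = (-46.531, -29.008). Then |CZ| = |Z − C| = 54.833.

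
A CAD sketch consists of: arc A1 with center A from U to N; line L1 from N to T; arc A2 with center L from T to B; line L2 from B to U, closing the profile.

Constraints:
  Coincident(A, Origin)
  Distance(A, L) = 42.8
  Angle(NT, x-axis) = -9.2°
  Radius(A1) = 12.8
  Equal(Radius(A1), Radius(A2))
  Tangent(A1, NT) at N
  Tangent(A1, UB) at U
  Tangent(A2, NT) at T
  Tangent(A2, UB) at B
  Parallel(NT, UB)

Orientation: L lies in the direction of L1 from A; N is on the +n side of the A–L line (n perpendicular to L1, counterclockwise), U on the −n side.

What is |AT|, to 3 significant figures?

44.7

Tangency of A1 to both parallel lines with radius 12.8 puts N and U at A ± 12.8·n: N = (2.05, 12.6), U = (-2.05, -12.6). Equal radii place T and B the same way about L: T = L + 12.8·n = (44.3, 5.79), B = L − 12.8·n = (40.2, -19.5). Then |AT| = |T − A| = 44.7.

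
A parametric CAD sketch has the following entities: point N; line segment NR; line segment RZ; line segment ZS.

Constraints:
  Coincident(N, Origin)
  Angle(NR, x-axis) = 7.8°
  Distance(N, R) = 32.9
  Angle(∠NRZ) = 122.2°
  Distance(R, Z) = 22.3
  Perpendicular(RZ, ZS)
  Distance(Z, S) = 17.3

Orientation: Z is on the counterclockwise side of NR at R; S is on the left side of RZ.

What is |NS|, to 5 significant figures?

41.202

N is at the origin; NR runs at 7.8° with length 32.9, so R = 32.9·(cos 7.8°, sin 7.8°) = (32.596, 4.4650). ∠NRZ = 122.2°, so RZ runs at 7.8° + (180° − 122.2°) = 65.600° from the x-axis; with |RZ| = 22.3, Z = R + 22.3·(cos 65.600°, sin 65.600°) = (41.808, 24.773). RZ is perpendicular to ZS; with |ZS| = 17.3 on the left of RZ, S = Z + 17.3·(-0.91068, 0.41310) = (26.053, 31.920). Then |NS| = |S − N| = 41.202.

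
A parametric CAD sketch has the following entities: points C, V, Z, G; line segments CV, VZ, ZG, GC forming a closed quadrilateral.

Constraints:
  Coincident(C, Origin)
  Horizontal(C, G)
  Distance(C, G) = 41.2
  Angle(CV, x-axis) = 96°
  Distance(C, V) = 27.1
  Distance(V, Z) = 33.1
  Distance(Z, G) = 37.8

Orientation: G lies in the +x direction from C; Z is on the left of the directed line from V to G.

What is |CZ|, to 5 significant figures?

46.111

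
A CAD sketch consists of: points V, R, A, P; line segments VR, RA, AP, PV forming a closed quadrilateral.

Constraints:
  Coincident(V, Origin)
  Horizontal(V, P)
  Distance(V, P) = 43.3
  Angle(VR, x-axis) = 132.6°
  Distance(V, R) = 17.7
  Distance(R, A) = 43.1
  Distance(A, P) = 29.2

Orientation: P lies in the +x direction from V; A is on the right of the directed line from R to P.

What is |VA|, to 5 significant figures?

25.470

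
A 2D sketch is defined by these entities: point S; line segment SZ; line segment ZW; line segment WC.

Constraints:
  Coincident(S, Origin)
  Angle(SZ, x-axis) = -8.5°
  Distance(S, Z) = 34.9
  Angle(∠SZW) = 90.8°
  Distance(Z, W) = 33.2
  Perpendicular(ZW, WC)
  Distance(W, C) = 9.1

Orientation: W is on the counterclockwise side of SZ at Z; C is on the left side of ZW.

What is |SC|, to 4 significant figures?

42.43

S is at the origin; SZ runs at -8.5° with length 34.9, so Z = 34.9·(cos -8.5°, sin -8.5°) = (34.52, -5.159). ∠SZW = 90.8°, so ZW runs at -8.5° + (180° − 90.8°) = 80.70° from the x-axis; with |ZW| = 33.2, W = Z + 33.2·(cos 80.70°, sin 80.70°) = (39.88, 27.61). The perpendicularity gives WC at right angles to ZW; with |WC| = 9.1 on the left of ZW, C = W + 9.1·(-0.9869, 0.1616) = (30.90, 29.08). Then |SC| = |C − S| = 42.43.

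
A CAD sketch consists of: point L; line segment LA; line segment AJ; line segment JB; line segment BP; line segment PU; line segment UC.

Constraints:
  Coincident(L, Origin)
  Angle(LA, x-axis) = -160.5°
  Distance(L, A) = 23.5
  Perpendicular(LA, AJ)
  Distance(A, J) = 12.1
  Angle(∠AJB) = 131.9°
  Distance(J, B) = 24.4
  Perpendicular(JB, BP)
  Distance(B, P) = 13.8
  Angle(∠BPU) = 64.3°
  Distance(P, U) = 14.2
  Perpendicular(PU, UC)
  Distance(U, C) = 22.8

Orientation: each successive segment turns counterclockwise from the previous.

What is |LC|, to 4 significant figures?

39.50

∠BPU = 64.3° gives PU at -176.7° from the x-axis; with |PU| = 14.2, U = (-4.472, -16.61). PU is perpendicular to UC, so UC runs at -86.70°; with |UC| = 22.8, C = (-3.159, -39.37). Then |LC| = |C − L| = 39.50.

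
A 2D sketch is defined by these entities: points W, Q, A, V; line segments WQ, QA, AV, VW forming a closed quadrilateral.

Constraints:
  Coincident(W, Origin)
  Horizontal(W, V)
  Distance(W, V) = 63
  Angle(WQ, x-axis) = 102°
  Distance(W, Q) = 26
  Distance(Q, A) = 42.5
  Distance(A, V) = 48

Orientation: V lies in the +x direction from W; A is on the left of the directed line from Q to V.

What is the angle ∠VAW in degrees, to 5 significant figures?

77.720°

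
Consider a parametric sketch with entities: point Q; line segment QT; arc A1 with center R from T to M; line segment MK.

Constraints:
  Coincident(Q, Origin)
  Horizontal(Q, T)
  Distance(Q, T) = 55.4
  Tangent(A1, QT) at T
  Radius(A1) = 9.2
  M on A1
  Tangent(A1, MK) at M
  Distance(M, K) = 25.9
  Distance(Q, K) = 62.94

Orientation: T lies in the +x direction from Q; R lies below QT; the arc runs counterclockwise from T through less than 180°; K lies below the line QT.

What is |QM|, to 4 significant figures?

47.65

Q is at the origin; QT is horizontal with |QT| = 55.4 and T on the +x side, so T = (55.40, 0.000). Since A1 is tangent to QT there, RT ⟂ QT, so R = T + (0, -9.2) = (55.40, -9.200). Since RM ⟂ MK (tangency), |RK| = √(9.2² + 25.9²) = 27.49 regardless of where M sits on A1. So K lies on both circle(Q, 62.94) and circle(R, 27.49); the below-QT intersection is K = (51.36, -36.39). M is the foot of the tangent from K: M = (46.37, -10.97).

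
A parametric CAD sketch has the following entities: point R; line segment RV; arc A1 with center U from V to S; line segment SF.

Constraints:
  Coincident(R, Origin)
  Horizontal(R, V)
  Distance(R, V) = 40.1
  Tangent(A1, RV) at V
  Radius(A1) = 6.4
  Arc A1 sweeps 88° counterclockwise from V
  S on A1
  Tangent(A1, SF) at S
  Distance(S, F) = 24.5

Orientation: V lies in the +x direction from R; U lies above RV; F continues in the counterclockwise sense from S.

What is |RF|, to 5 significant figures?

56.412

R is at the origin; R and V share the same y with |RV| = 40.1 and V on the +x side, so V = (40.100, 0.0000). Tangency of A1 to RV means the radius UV is perpendicular to RV, so U = V + (0, 6.4) = (40.100, 6.4000). On A1, V sits at bearing -90° from U; an 88° counterclockwise sweep puts S at bearing -2°, so S = U + 6.4·(cos -2°, sin -2°) = (46.496, 6.1766). Tangency of A1 to SF means the radius US is perpendicular to SF, so SF runs along (−sin -2°, cos -2°); with |SF| = 24.5, F = (47.351, 30.662). Then |RF| = |F − R| = 56.412.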